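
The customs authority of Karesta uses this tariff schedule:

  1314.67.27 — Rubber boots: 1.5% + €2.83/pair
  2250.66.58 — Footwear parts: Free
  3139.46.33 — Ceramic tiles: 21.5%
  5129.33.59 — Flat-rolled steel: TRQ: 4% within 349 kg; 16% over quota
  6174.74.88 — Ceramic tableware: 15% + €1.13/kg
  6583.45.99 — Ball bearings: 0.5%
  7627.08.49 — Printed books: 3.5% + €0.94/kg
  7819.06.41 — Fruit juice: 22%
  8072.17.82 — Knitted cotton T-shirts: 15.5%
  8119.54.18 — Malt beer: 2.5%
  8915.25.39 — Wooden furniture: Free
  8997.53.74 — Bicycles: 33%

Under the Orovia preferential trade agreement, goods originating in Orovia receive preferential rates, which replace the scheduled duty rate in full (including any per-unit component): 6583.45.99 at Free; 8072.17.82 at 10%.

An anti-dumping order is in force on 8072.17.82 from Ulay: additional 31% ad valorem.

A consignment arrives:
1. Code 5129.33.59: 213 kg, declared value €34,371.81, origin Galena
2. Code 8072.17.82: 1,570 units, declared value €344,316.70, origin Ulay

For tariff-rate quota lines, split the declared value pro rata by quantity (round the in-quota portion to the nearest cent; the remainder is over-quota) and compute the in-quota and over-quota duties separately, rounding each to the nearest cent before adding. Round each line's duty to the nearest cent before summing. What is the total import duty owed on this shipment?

Line 1 (5129.33.59, Galena, 213 kg, €34,371.81):
Code 5129.33.59 is under a tariff-rate quota (threshold 349 kg). Quantity 213 kg is within the quota, so the in-quota rate 4% applies to the full value.
Duty = €34,371.81 × 4% = €1,374.87.
Line 2 (8072.17.82, Ulay, 1,570 units, €344,316.70):
Base rate for 8072.17.82 is 15.5%.
8072.17.82 has an FTA preferential rate, but origin Ulay is not Orovia; base rate stands.
Additional duty on 8072.17.82 from Ulay: +31%. Applied ad valorem rate: 15.5% + 31% = 46.5%.
Duty = €344,316.70 × 46.5% = €160,107.27.
Total = €1,374.87 + €160,107.27 = €161,482.14.

€161,482.14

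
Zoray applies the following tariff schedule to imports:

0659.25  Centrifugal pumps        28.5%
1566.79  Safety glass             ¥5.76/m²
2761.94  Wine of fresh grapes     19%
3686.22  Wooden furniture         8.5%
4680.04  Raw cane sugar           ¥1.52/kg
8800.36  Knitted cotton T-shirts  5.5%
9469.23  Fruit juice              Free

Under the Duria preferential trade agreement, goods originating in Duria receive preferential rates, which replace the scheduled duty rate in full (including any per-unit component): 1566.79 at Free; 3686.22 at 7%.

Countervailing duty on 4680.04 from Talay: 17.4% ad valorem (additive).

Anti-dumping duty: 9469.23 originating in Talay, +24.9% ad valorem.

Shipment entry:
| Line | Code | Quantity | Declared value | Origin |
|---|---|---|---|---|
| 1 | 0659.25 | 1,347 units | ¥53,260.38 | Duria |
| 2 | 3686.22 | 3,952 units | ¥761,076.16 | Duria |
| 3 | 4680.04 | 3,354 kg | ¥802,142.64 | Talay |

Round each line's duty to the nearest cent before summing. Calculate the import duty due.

¥213,125.44

Line 1 (0659.25, Duria, 1,347 units, ¥53,260.38):
Base rate for 0659.25 is 28.5%.
Origin Duria is the FTA partner but 0659.25 is not on the preference list; base rate stands.
Duty = ¥53,260.38 × 28.5% = ¥15,179.21.
Line 2 (3686.22, Duria, 3,952 units, ¥761,076.16):
Base rate for 3686.22 is 8.5%.
Origin Duria qualifies under the Zoray–Duria agreement and 3686.22 is covered: preferential rate 7% applies instead.
Duty = ¥761,076.16 × 7% = ¥53,275.33.
Line 3 (4680.04, Talay, 3,354 kg, ¥802,142.64):
Base rate for 4680.04 is ¥1.52/kg.
Additional duty on 4680.04 from Talay: +17.4% ad valorem. Applied ad valorem rate = 17.4%.
Duty = ¥802,142.64 × 17.4% + 3,354 × ¥1.52 = ¥144,670.90.
Total = ¥15,179.21 + ¥53,275.33 + ¥144,670.90 = ¥213,125.44.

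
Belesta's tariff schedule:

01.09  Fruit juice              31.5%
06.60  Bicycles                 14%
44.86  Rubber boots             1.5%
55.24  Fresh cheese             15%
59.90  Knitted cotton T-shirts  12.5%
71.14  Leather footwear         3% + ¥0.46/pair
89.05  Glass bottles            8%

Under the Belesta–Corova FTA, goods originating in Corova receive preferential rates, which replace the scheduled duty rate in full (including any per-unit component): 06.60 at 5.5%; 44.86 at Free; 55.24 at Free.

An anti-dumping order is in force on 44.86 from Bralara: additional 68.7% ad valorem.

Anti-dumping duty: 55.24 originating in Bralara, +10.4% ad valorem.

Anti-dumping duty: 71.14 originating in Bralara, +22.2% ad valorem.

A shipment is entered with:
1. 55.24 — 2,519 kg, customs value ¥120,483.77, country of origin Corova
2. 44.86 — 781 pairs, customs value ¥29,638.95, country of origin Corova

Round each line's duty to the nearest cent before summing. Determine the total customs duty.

Line 1 (55.24, Corova, 2,519 kg, ¥120,483.77):
Base rate for 55.24 is 15%.
Origin Corova qualifies under the Belesta–Corova agreement and 55.24 is covered: preferential rate Free applies instead.
The additional-duty order on 55.24 targets Bralara, not Corova; it does not apply.
Duty = ¥120,483.77 × 0% = ¥0.00.
Line 2 (44.86, Corova, 781 pairs, ¥29,638.95):
Base rate for 44.86 is 1.5%.
Origin Corova qualifies under the Belesta–Corova agreement and 44.86 is covered: preferential rate Free applies instead.
The additional-duty order on 44.86 targets Bralara, not Corova; it does not apply.
Duty = ¥29,638.95 × 0% = ¥0.00.
Total = ¥0.00 + ¥0.00 = ¥0.00.

¥0.00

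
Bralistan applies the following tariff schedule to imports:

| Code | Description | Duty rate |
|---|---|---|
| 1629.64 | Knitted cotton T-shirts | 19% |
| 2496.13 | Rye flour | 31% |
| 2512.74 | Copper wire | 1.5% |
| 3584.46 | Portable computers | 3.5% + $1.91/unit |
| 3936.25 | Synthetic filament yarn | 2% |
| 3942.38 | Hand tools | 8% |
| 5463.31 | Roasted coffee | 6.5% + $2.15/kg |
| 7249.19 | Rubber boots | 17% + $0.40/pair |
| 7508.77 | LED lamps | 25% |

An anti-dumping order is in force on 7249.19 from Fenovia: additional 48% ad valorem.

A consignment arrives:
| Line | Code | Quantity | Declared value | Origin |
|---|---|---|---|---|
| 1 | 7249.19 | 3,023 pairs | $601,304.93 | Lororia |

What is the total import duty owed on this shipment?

$103,431.04

Line 1 (7249.19, Lororia, 3,023 pairs, $601,304.93):
Base rate for 7249.19 is 17% + $0.40/pair.
The additional-duty order on 7249.19 targets Fenovia, not Lororia; it does not apply.
Duty = $601,304.93 × 17% + 3,023 × $0.40 = $103,431.04.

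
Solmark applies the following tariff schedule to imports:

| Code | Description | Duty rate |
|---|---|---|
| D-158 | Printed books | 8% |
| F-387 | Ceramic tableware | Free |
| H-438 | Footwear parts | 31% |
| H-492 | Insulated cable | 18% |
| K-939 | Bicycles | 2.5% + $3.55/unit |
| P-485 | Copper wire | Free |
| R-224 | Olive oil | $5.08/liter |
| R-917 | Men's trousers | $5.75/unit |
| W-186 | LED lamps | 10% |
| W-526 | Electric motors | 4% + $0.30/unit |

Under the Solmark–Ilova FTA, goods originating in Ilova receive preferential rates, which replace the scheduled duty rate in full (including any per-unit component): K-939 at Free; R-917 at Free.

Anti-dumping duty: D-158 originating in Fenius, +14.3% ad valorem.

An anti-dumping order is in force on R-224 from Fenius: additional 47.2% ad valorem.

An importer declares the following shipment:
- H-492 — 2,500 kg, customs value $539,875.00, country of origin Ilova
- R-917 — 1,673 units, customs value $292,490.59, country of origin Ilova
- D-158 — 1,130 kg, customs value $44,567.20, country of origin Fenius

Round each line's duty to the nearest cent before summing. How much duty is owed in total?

$107,115.99

Line 1 (H-492, Ilova, 2,500 kg, $539,875.00):
Base rate for H-492 is 18%.
Origin Ilova is the FTA partner but H-492 is not on the preference list; base rate stands.
Duty = $539,875.00 × 18% = $97,177.50.
Line 2 (R-917, Ilova, 1,673 units, $292,490.59):
Base rate for R-917 is $5.75/unit.
Origin Ilova qualifies under the Solmark–Ilova agreement and R-917 is covered: preferential rate Free applies instead.
Duty = $292,490.59 × 0% = $0.00.
Line 3 (D-158, Fenius, 1,130 kg, $44,567.20):
Base rate for D-158 is 8%.
Additional duty on D-158 from Fenius: +14.3%. Applied ad valorem rate: 8% + 14.3% = 22.3%.
Duty = $44,567.20 × 22.3% = $9,938.49.
Total = $97,177.50 + $0.00 + $9,938.49 = $107,115.99.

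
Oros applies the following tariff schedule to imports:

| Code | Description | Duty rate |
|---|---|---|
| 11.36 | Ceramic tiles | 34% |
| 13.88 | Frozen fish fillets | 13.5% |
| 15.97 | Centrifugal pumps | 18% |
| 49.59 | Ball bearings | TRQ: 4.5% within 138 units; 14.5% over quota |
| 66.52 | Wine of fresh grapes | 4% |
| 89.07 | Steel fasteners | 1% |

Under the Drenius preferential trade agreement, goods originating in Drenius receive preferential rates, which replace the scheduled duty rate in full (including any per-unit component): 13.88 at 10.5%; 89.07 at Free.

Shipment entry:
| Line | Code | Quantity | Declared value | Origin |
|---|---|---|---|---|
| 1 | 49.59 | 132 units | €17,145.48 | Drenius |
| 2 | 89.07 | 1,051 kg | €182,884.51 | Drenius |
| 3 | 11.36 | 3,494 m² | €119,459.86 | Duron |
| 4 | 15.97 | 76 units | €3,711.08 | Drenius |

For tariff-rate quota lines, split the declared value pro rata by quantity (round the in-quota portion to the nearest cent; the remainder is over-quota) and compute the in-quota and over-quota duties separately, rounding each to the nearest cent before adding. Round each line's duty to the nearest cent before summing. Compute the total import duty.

€42,055.89

Line 1 (49.59, Drenius, 132 units, €17,145.48):
Code 49.59 is under a tariff-rate quota (threshold 138 units). Quantity 132 units is within the quota, so the in-quota rate 4.5% applies to the full value.
Duty = €17,145.48 × 4.5% = €771.55.
Line 2 (89.07, Drenius, 1,051 kg, €182,884.51):
Base rate for 89.07 is 1%.
Origin Drenius qualifies under the Oros–Drenius agreement and 89.07 is covered: preferential rate Free applies instead.
Duty = €182,884.51 × 0% = €0.00.
Line 3 (11.36, Duron, 3,494 m², €119,459.86):
Base rate for 11.36 is 34%.
Duty = €119,459.86 × 34% = €40,616.35.
Line 4 (15.97, Drenius, 76 units, €3,711.08):
Base rate for 15.97 is 18%.
Origin Drenius is the FTA partner but 15.97 is not on the preference list; base rate stands.
Duty = €3,711.08 × 18% = €667.99.
Total = €771.55 + €0.00 + €40,616.35 + €667.99 = €42,055.89.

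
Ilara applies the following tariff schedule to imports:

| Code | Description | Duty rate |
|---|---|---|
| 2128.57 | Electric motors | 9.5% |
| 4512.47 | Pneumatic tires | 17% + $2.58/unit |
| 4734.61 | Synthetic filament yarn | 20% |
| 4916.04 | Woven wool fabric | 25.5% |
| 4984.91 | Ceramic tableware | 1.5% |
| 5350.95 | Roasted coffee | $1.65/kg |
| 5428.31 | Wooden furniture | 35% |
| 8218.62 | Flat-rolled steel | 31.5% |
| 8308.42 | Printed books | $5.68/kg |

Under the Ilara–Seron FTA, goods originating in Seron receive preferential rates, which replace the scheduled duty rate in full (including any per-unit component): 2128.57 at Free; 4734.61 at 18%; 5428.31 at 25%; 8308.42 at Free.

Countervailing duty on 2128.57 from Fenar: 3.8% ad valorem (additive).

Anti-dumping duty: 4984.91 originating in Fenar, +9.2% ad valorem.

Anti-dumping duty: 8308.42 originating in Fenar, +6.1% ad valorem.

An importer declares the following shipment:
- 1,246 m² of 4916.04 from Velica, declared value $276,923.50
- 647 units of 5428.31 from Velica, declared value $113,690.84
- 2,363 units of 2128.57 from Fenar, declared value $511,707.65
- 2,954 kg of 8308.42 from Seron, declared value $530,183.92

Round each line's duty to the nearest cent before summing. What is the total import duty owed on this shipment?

$178,464.40

Line 1 (4916.04, Velica, 1,246 m², $276,923.50):
Base rate for 4916.04 is 25.5%.
Duty = $276,923.50 × 25.5% = $70,615.49.
Line 2 (5428.31, Velica, 647 units, $113,690.84):
Base rate for 5428.31 is 35%.
5428.31 has an FTA preferential rate, but origin Velica is not Seron; base rate stands.
Duty = $113,690.84 × 35% = $39,791.79.
Line 3 (2128.57, Fenar, 2,363 units, $511,707.65):
Base rate for 2128.57 is 9.5%.
2128.57 has an FTA preferential rate, but origin Fenar is not Seron; base rate stands.
Additional duty on 2128.57 from Fenar: +3.8%. Applied ad valorem rate: 9.5% + 3.8% = 13.3%.
Duty = $511,707.65 × 13.3% = $68,057.12.
Line 4 (8308.42, Seron, 2,954 kg, $530,183.92):
Base rate for 8308.42 is $5.68/kg.
Origin Seron qualifies under the Ilara–Seron agreement and 8308.42 is covered: preferential rate Free applies instead.
The additional-duty order on 8308.42 targets Fenar, not Seron; it does not apply.
Duty = $530,183.92 × 0% = $0.00.
Total = $70,615.49 + $39,791.79 + $68,057.12 + $0.00 = $178,464.40.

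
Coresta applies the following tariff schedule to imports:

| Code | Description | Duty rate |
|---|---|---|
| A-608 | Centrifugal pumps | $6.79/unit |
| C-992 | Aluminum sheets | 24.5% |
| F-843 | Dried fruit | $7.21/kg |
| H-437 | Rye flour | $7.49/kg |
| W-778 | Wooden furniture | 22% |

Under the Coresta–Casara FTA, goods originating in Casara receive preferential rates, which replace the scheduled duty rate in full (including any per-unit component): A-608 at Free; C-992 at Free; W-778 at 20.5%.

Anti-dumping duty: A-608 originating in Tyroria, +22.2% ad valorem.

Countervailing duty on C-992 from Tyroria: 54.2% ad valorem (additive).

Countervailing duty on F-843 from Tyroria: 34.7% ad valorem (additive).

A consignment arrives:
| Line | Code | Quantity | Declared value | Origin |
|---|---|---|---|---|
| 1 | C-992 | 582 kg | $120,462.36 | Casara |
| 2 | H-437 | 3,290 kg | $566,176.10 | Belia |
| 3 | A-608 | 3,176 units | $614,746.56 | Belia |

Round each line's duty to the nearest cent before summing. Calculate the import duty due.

$46,207.14

Line 1 (C-992, Casara, 582 kg, $120,462.36):
Base rate for C-992 is 24.5%.
Origin Casara qualifies under the Coresta–Casara agreement and C-992 is covered: preferential rate Free applies instead.
The additional-duty order on C-992 targets Tyroria, not Casara; it does not apply.
Duty = $120,462.36 × 0% = $0.00.
Line 2 (H-437, Belia, 3,290 kg, $566,176.10):
Base rate for H-437 is $7.49/kg.
Duty = 3,290 × $7.49 = $24,642.10.
Line 3 (A-608, Belia, 3,176 units, $614,746.56):
Base rate for A-608 is $6.79/unit.
A-608 has an FTA preferential rate, but origin Belia is not Casara; base rate stands.
The additional-duty order on A-608 targets Tyroria, not Belia; it does not apply.
Duty = 3,176 × $6.79 = $21,565.04.
Total = $0.00 + $24,642.10 + $21,565.04 = $46,207.14.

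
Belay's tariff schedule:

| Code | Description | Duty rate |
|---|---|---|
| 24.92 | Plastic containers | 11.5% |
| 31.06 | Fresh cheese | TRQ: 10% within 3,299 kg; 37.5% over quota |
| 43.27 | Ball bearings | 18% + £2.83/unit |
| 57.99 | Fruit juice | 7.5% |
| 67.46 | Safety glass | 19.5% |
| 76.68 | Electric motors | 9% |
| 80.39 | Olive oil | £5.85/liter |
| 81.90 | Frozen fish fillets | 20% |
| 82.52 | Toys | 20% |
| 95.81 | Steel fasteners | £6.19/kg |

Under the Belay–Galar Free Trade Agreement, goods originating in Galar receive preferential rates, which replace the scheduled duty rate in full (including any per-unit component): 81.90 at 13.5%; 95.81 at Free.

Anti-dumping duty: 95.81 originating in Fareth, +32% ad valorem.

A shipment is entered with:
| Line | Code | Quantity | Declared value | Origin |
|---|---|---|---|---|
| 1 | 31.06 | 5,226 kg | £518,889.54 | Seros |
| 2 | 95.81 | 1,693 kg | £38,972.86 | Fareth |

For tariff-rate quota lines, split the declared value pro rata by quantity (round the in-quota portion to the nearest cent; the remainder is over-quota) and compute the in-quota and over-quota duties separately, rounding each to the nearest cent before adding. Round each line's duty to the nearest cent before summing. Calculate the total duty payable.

Line 1 (31.06, Seros, 5,226 kg, £518,889.54):
Code 31.06 is under a tariff-rate quota (threshold 3,299 kg). In-quota: 3,299 kg at 10%; over-quota: 1,927 kg at 37.5%.
Pro-rata value split: in-quota = £518,889.54 × 3,299/5,226 = £327,557.71; over-quota = £518,889.54 − £327,557.71 = £191,331.83.
In-quota duty = £327,557.71 × 10% = £32,755.77. Over-quota duty = £191,331.83 × 37.5% = £71,749.44.
Line duty = £32,755.77 + £71,749.44 = £104,505.21.
Line 2 (95.81, Fareth, 1,693 kg, £38,972.86):
Base rate for 95.81 is £6.19/kg.
95.81 has an FTA preferential rate, but origin Fareth is not Galar; base rate stands.
Additional duty on 95.81 from Fareth: +32% ad valorem. Applied ad valorem rate = 32%.
Duty = £38,972.86 × 32% + 1,693 × £6.19 = £22,950.99.
Total = £104,505.21 + £22,950.99 = £127,456.20.

£127,456.20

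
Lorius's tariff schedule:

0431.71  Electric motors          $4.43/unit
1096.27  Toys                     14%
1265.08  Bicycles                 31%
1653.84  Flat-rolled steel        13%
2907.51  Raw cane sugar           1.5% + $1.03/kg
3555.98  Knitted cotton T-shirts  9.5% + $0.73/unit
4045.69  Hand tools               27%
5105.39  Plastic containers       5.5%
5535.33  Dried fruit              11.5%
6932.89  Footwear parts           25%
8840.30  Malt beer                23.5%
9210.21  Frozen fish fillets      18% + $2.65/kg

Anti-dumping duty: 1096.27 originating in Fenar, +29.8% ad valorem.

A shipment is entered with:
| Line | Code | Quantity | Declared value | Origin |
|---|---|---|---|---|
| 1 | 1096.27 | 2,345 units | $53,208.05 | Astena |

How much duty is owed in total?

$7,449.13

Line 1 (1096.27, Astena, 2,345 units, $53,208.05):
Base rate for 1096.27 is 14%.
The additional-duty order on 1096.27 targets Fenar, not Astena; it does not apply.
Duty = $53,208.05 × 14% = $7,449.13.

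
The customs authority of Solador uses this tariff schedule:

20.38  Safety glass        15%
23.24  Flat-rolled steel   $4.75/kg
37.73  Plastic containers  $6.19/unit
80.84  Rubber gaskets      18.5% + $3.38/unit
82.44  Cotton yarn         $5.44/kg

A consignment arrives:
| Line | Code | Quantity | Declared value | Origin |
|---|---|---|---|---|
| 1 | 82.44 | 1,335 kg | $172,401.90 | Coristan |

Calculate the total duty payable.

$7,262.40

Line 1 (82.44, Coristan, 1,335 kg, $172,401.90):
Base rate for 82.44 is $5.44/kg.
Duty = 1,335 × $5.44 = $7,262.40.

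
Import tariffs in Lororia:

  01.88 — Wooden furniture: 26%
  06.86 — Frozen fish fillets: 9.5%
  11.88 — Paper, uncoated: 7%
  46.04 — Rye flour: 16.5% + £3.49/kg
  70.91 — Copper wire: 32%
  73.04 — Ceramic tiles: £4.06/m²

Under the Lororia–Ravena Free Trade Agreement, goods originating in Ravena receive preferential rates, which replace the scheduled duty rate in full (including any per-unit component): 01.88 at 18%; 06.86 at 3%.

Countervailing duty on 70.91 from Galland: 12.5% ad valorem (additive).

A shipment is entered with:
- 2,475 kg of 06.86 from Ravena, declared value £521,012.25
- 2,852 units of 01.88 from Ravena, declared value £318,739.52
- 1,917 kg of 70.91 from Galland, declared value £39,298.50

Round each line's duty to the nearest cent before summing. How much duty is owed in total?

Line 1 (06.86, Ravena, 2,475 kg, £521,012.25):
Base rate for 06.86 is 9.5%.
Origin Ravena qualifies under the Lororia–Ravena agreement and 06.86 is covered: preferential rate 3% applies instead.
Duty = £521,012.25 × 3% = £15,630.37.
Line 2 (01.88, Ravena, 2,852 units, £318,739.52):
Base rate for 01.88 is 26%.
Origin Ravena qualifies under the Lororia–Ravena agreement and 01.88 is covered: preferential rate 18% applies instead.
Duty = £318,739.52 × 18% = £57,373.11.
Line 3 (70.91, Galland, 1,917 kg, £39,298.50):
Base rate for 70.91 is 32%.
Additional duty on 70.91 from Galland: +12.5%. Applied ad valorem rate: 32% + 12.5% = 44.5%.
Duty = £39,298.50 × 44.5% = £17,487.83.
Total = £15,630.37 + £57,373.11 + £17,487.83 = £90,491.31.

£90,491.31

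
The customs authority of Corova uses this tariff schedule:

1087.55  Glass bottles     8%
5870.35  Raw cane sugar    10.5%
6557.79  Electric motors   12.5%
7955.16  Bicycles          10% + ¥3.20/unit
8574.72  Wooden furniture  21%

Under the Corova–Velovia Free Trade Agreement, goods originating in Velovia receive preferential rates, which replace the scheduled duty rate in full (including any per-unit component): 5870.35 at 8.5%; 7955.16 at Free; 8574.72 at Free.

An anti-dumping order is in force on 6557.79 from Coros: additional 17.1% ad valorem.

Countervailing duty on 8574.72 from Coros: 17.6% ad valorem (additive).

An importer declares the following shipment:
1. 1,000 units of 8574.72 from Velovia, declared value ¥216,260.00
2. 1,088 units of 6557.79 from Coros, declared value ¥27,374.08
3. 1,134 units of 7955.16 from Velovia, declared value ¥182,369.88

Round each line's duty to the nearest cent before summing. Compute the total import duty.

Line 1 (8574.72, Velovia, 1,000 units, ¥216,260.00):
Base rate for 8574.72 is 21%.
Origin Velovia qualifies under the Corova–Velovia agreement and 8574.72 is covered: preferential rate Free applies instead.
The additional-duty order on 8574.72 targets Coros, not Velovia; it does not apply.
Duty = ¥216,260.00 × 0% = ¥0.00.
Line 2 (6557.79, Coros, 1,088 units, ¥27,374.08):
Base rate for 6557.79 is 12.5%.
Additional duty on 6557.79 from Coros: +17.1%. Applied ad valorem rate: 12.5% + 17.1% = 29.6%.
Duty = ¥27,374.08 × 29.6% = ¥8,102.73.
Line 3 (7955.16, Velovia, 1,134 units, ¥182,369.88):
Base rate for 7955.16 is 10% + ¥3.20/unit.
Origin Velovia qualifies under the Corova–Velovia agreement and 7955.16 is covered: preferential rate Free applies instead.
Duty = ¥182,369.88 × 0% = ¥0.00.
Total = ¥0.00 + ¥8,102.73 + ¥0.00 = ¥8,102.73.

¥8,102.73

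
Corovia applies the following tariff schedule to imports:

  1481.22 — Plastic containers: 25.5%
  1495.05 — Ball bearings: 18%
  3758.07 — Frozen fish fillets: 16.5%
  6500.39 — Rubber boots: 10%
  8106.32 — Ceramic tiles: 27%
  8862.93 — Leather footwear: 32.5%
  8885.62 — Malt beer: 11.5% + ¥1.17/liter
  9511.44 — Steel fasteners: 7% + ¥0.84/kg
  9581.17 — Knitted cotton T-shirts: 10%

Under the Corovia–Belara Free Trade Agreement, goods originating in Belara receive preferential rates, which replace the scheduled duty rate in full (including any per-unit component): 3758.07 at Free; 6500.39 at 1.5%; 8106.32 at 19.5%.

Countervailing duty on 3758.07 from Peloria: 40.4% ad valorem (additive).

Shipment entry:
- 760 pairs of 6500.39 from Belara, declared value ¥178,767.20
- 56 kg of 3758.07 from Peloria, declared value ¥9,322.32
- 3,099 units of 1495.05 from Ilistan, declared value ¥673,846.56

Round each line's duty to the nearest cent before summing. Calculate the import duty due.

Line 1 (6500.39, Belara, 760 pairs, ¥178,767.20):
Base rate for 6500.39 is 10%.
Origin Belara qualifies under the Corovia–Belara agreement and 6500.39 is covered: preferential rate 1.5% applies instead.
Duty = ¥178,767.20 × 1.5% = ¥2,681.51.
Line 2 (3758.07, Peloria, 56 kg, ¥9,322.32):
Base rate for 3758.07 is 16.5%.
3758.07 has an FTA preferential rate, but origin Peloria is not Belara; base rate stands.
Additional duty on 3758.07 from Peloria: +40.4%. Applied ad valorem rate: 16.5% + 40.4% = 56.9%.
Duty = ¥9,322.32 × 56.9% = ¥5,304.40.
Line 3 (1495.05, Ilistan, 3,099 units, ¥673,846.56):
Base rate for 1495.05 is 18%.
Duty = ¥673,846.56 × 18% = ¥121,292.38.
Total = ¥2,681.51 + ¥5,304.40 + ¥121,292.38 = ¥129,278.29.

¥129,278.29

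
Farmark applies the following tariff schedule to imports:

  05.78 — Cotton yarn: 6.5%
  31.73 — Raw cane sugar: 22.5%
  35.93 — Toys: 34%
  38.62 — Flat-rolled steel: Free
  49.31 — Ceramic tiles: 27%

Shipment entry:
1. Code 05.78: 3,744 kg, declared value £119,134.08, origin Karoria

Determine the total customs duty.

£7,743.72

Line 1 (05.78, Karoria, 3,744 kg, £119,134.08):
Base rate for 05.78 is 6.5%.
Duty = £119,134.08 × 6.5% = £7,743.72.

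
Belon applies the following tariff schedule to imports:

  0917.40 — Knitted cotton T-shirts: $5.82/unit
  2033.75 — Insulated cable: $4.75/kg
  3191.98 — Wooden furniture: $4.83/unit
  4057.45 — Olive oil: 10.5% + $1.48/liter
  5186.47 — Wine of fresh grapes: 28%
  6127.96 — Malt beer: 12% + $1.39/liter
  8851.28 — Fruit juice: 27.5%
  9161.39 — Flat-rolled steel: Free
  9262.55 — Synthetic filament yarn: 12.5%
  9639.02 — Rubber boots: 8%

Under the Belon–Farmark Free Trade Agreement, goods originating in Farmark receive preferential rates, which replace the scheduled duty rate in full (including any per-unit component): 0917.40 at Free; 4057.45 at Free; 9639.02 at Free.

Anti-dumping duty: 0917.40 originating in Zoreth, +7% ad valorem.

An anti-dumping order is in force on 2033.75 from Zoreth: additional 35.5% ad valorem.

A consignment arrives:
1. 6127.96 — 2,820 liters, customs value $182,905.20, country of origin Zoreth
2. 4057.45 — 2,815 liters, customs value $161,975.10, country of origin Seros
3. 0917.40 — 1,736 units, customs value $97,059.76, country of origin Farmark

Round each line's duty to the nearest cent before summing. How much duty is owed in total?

$47,042.01

Line 1 (6127.96, Zoreth, 2,820 liters, $182,905.20):
Base rate for 6127.96 is 12% + $1.39/liter.
Duty = $182,905.20 × 12% + 2,820 × $1.39 = $25,868.42.
Line 2 (4057.45, Seros, 2,815 liters, $161,975.10):
Base rate for 4057.45 is 10.5% + $1.48/liter.
4057.45 has an FTA preferential rate, but origin Seros is not Farmark; base rate stands.
Duty = $161,975.10 × 10.5% + 2,815 × $1.48 = $21,173.59.
Line 3 (0917.40, Farmark, 1,736 units, $97,059.76):
Base rate for 0917.40 is $5.82/unit.
Origin Farmark qualifies under the Belon–Farmark agreement and 0917.40 is covered: preferential rate Free applies instead.
The additional-duty order on 0917.40 targets Zoreth, not Farmark; it does not apply.
Duty = $97,059.76 × 0% = $0.00.
Total = $25,868.42 + $21,173.59 + $0.00 = $47,042.01.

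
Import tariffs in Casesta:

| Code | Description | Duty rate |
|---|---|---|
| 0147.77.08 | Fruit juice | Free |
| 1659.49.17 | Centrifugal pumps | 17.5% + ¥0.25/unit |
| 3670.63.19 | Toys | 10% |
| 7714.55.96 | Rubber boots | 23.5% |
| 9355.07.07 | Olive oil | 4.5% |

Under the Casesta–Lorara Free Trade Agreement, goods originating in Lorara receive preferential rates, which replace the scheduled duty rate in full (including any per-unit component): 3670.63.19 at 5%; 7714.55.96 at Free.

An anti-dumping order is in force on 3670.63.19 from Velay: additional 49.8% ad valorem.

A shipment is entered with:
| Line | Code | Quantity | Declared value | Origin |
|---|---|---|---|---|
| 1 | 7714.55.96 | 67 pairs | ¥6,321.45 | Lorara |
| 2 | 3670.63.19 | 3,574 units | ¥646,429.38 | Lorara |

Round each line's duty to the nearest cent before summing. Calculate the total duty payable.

Line 1 (7714.55.96, Lorara, 67 pairs, ¥6,321.45):
Base rate for 7714.55.96 is 23.5%.
Origin Lorara qualifies under the Casesta–Lorara agreement and 7714.55.96 is covered: preferential rate Free applies instead.
Duty = ¥6,321.45 × 0% = ¥0.00.
Line 2 (3670.63.19, Lorara, 3,574 units, ¥646,429.38):
Base rate for 3670.63.19 is 10%.
Origin Lorara qualifies under the Casesta–Lorara agreement and 3670.63.19 is covered: preferential rate 5% applies instead.
The additional-duty order on 3670.63.19 targets Velay, not Lorara; it does not apply.
Duty = ¥646,429.38 × 5% = ¥32,321.47.
Total = ¥0.00 + ¥32,321.47 = ¥32,321.47.

¥32,321.47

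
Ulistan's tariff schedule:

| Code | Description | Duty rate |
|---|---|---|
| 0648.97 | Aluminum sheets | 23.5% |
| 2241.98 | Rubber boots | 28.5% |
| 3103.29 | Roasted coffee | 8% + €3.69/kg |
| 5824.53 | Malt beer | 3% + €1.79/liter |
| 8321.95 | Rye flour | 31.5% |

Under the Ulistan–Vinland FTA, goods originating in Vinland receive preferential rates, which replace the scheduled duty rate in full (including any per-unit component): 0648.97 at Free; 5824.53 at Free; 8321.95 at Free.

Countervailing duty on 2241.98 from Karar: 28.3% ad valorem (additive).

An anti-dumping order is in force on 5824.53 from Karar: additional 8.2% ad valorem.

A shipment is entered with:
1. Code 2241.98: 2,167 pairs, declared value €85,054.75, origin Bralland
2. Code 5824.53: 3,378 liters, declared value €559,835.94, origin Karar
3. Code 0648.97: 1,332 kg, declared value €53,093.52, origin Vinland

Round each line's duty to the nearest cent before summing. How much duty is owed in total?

Line 1 (2241.98, Bralland, 2,167 pairs, €85,054.75):
Base rate for 2241.98 is 28.5%.
The additional-duty order on 2241.98 targets Karar, not Bralland; it does not apply.
Duty = €85,054.75 × 28.5% = €24,240.60.
Line 2 (5824.53, Karar, 3,378 liters, €559,835.94):
Base rate for 5824.53 is 3% + €1.79/liter.
5824.53 has an FTA preferential rate, but origin Karar is not Vinland; base rate stands.
Additional duty on 5824.53 from Karar: +8.2%. Applied ad valorem rate: 3% + 8.2% = 11.2%.
Duty = €559,835.94 × 11.2% + 3,378 × €1.79 = €68,748.25.
Line 3 (0648.97, Vinland, 1,332 kg, €53,093.52):
Base rate for 0648.97 is 23.5%.
Origin Vinland qualifies under the Ulistan–Vinland agreement and 0648.97 is covered: preferential rate Free applies instead.
Duty = €53,093.52 × 0% = €0.00.
Total = €24,240.60 + €68,748.25 + €0.00 = €92,988.85.

€92,988.85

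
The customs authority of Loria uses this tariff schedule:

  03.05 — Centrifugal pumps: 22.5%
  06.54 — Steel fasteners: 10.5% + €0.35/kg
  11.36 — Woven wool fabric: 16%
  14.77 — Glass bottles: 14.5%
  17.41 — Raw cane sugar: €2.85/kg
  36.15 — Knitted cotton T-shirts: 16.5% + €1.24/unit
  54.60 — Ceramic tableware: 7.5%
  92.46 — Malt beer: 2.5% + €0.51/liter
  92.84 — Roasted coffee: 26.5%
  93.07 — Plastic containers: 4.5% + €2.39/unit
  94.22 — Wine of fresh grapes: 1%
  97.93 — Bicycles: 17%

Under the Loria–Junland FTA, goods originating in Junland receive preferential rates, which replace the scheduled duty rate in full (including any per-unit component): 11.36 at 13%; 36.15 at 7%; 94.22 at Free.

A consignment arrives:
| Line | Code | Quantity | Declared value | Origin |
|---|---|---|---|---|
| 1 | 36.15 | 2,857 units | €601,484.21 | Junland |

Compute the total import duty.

€42,103.89

Line 1 (36.15, Junland, 2,857 units, €601,484.21):
Base rate for 36.15 is 16.5% + €1.24/unit.
Origin Junland qualifies under the Loria–Junland agreement and 36.15 is covered: preferential rate 7% applies instead.
Duty = €601,484.21 × 7% = €42,103.89.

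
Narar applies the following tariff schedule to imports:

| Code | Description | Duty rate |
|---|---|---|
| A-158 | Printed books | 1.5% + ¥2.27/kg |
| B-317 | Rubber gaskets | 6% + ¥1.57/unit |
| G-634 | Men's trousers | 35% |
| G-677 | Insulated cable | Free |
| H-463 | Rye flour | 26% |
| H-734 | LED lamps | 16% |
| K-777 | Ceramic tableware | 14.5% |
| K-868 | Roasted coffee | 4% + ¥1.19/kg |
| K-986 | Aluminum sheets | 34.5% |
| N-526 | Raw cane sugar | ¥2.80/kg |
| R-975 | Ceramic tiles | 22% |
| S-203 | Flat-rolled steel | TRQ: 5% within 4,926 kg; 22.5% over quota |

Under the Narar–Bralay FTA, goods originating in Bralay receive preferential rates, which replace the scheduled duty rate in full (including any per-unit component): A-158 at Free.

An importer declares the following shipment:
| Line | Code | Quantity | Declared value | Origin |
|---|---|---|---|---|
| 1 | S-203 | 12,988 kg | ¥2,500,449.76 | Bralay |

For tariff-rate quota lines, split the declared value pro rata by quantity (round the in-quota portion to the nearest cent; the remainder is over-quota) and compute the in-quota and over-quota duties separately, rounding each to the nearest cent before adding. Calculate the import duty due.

¥396,639.33

Line 1 (S-203, Bralay, 12,988 kg, ¥2,500,449.76):
Code S-203 is under a tariff-rate quota (threshold 4,926 kg). In-quota: 4,926 kg at 5%; over-quota: 8,062 kg at 22.5%.
Pro-rata value split: in-quota = ¥2,500,449.76 × 4,926/12,988 = ¥948,353.52; over-quota = ¥2,500,449.76 − ¥948,353.52 = ¥1,552,096.24.
In-quota duty = ¥948,353.52 × 5% = ¥47,417.68. Over-quota duty = ¥1,552,096.24 × 22.5% = ¥349,221.65.
Line duty = ¥47,417.68 + ¥349,221.65 = ¥396,639.33.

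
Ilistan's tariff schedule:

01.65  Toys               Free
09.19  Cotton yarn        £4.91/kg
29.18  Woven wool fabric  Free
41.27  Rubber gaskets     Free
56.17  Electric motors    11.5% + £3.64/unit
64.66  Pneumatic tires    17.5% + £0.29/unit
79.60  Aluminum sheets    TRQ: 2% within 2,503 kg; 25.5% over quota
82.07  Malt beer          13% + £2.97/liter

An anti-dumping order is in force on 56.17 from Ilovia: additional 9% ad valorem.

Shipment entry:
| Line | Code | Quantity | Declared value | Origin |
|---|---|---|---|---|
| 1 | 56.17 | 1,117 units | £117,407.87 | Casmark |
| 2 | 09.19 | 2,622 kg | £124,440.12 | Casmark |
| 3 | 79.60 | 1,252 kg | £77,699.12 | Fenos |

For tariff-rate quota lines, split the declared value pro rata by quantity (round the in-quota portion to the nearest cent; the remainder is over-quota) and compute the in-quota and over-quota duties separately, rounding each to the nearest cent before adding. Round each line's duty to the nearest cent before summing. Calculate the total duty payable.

Line 1 (56.17, Casmark, 1,117 units, £117,407.87):
Base rate for 56.17 is 11.5% + £3.64/unit.
The additional-duty order on 56.17 targets Ilovia, not Casmark; it does not apply.
Duty = £117,407.87 × 11.5% + 1,117 × £3.64 = £17,567.79.
Line 2 (09.19, Casmark, 2,622 kg, £124,440.12):
Base rate for 09.19 is £4.91/kg.
Duty = 2,622 × £4.91 = £12,874.02.
Line 3 (79.60, Fenos, 1,252 kg, £77,699.12):
Code 79.60 is under a tariff-rate quota (threshold 2,503 kg). Quantity 1,252 kg is within the quota, so the in-quota rate 2% applies to the full value.
Duty = £77,699.12 × 2% = £1,553.98.
Total = £17,567.79 + £12,874.02 + £1,553.98 = £31,995.79.

£31,995.79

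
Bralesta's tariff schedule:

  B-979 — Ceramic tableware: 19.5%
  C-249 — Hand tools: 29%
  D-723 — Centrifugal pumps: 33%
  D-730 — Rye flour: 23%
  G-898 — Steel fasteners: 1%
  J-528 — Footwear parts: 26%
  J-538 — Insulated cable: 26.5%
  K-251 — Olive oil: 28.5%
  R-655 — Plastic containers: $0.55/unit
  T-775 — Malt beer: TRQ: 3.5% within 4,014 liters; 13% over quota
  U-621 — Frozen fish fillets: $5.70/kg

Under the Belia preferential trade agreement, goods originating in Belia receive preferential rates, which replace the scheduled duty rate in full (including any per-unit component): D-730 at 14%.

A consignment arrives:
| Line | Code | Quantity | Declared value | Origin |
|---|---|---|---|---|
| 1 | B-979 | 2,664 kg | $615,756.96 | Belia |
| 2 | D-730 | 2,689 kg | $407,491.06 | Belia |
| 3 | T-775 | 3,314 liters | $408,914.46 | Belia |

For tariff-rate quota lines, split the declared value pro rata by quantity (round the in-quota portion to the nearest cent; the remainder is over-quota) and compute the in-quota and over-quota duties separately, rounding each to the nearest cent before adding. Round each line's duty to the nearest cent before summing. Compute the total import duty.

$191,433.37

Line 1 (B-979, Belia, 2,664 kg, $615,756.96):
Base rate for B-979 is 19.5%.
Origin Belia is the FTA partner but B-979 is not on the preference list; base rate stands.
Duty = $615,756.96 × 19.5% = $120,072.61.
Line 2 (D-730, Belia, 2,689 kg, $407,491.06):
Base rate for D-730 is 23%.
Origin Belia qualifies under the Bralesta–Belia agreement and D-730 is covered: preferential rate 14% applies instead.
Duty = $407,491.06 × 14% = $57,048.75.
Line 3 (T-775, Belia, 3,314 liters, $408,914.46):
Code T-775 is under a tariff-rate quota (threshold 4,014 liters). Quantity 3,314 liters is within the quota, so the in-quota rate 3.5% applies to the full value.
Duty = $408,914.46 × 3.5% = $14,312.01.
Total = $120,072.61 + $57,048.75 + $14,312.01 = $191,433.37.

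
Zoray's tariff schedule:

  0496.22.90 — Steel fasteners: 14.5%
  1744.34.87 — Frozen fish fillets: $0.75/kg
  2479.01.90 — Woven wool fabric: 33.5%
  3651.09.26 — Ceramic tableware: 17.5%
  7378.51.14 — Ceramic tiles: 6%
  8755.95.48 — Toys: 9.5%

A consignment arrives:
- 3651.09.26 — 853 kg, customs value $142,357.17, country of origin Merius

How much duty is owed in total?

Line 1 (3651.09.26, Merius, 853 kg, $142,357.17):
Base rate for 3651.09.26 is 17.5%.
Duty = $142,357.17 × 17.5% = $24,912.50.

$24,912.50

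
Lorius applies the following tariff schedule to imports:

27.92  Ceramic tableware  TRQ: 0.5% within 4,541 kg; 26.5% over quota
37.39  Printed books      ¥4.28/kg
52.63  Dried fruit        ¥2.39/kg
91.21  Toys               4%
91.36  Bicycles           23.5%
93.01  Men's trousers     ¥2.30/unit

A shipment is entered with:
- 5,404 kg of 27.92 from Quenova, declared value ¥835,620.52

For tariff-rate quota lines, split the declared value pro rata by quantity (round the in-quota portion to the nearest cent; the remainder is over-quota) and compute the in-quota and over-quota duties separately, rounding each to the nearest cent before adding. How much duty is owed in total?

Line 1 (27.92, Quenova, 5,404 kg, ¥835,620.52):
Code 27.92 is under a tariff-rate quota (threshold 4,541 kg). In-quota: 4,541 kg at 0.5%; over-quota: 863 kg at 26.5%.
Pro-rata value split: in-quota = ¥835,620.52 × 4,541/5,404 = ¥702,174.83; over-quota = ¥835,620.52 − ¥702,174.83 = ¥133,445.69.
In-quota duty = ¥702,174.83 × 0.5% = ¥3,510.87. Over-quota duty = ¥133,445.69 × 26.5% = ¥35,363.11.
Line duty = ¥3,510.87 + ¥35,363.11 = ¥38,873.98.

¥38,873.98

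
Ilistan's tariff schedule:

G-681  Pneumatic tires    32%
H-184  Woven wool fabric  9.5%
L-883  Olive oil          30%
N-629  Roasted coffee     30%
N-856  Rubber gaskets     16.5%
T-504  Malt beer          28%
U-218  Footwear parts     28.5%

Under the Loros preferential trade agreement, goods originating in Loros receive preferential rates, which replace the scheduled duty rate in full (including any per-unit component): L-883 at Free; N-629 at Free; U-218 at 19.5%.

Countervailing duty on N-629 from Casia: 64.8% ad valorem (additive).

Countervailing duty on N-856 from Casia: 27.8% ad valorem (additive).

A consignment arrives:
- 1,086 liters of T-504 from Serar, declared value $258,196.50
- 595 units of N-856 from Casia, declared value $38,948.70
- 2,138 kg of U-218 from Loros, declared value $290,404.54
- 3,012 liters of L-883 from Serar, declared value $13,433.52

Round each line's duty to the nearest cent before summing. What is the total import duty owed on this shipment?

$150,208.24

Line 1 (T-504, Serar, 1,086 liters, $258,196.50):
Base rate for T-504 is 28%.
Duty = $258,196.50 × 28% = $72,295.02.
Line 2 (N-856, Casia, 595 units, $38,948.70):
Base rate for N-856 is 16.5%.
Additional duty on N-856 from Casia: +27.8%. Applied ad valorem rate: 16.5% + 27.8% = 44.3%.
Duty = $38,948.70 × 44.3% = $17,254.27.
Line 3 (U-218, Loros, 2,138 kg, $290,404.54):
Base rate for U-218 is 28.5%.
Origin Loros qualifies under the Ilistan–Loros agreement and U-218 is covered: preferential rate 19.5% applies instead.
Duty = $290,404.54 × 19.5% = $56,628.89.
Line 4 (L-883, Serar, 3,012 liters, $13,433.52):
Base rate for L-883 is 30%.
L-883 has an FTA preferential rate, but origin Serar is not Loros; base rate stands.
Duty = $13,433.52 × 30% = $4,030.06.
Total = $72,295.02 + $17,254.27 + $56,628.89 + $4,030.06 = $150,208.24.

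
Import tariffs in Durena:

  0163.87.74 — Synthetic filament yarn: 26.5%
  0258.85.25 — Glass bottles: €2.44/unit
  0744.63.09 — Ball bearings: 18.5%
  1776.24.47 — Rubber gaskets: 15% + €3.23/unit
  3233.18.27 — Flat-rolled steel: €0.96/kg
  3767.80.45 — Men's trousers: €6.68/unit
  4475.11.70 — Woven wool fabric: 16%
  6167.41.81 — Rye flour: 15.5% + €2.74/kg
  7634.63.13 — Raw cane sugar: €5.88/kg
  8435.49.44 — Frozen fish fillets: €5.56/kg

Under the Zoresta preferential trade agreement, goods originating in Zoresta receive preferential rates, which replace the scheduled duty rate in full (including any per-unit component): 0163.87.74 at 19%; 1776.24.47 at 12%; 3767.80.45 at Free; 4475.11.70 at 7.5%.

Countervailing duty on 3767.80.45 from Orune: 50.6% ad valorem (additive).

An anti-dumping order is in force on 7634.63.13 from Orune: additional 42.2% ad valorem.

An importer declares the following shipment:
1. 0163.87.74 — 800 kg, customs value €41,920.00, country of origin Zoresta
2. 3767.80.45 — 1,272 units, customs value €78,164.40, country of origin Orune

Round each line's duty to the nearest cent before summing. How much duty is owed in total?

Line 1 (0163.87.74, Zoresta, 800 kg, €41,920.00):
Base rate for 0163.87.74 is 26.5%.
Origin Zoresta qualifies under the Durena–Zoresta agreement and 0163.87.74 is covered: preferential rate 19% applies instead.
Duty = €41,920.00 × 19% = €7,964.80.
Line 2 (3767.80.45, Orune, 1,272 units, €78,164.40):
Base rate for 3767.80.45 is €6.68/unit.
3767.80.45 has an FTA preferential rate, but origin Orune is not Zoresta; base rate stands.
Additional duty on 3767.80.45 from Orune: +50.6% ad valorem. Applied ad valorem rate = 50.6%.
Duty = €78,164.40 × 50.6% + 1,272 × €6.68 = €48,048.15.
Total = €7,964.80 + €48,048.15 = €56,012.95.

€56,012.95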